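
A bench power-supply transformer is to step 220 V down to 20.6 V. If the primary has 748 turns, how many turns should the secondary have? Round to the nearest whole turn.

N_s/N_p = V_s/V_p, so N_s = 748 × 20.6/220 = 70.0 ≈ 70 turns.

N_s = 70 turns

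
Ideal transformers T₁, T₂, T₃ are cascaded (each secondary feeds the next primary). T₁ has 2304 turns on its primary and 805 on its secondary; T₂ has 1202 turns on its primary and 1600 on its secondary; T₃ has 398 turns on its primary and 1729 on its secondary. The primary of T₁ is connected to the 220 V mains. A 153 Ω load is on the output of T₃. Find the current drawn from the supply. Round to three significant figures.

I_supply ≈ 5.87 A

Secondary of T₁: V = 220.00 × 805/2304 = 76.866 V.
Secondary of T₂: V = 76.866 × 1600/1202 = 102.32 V.
Secondary of T₃: V = 102.32 × 1729/398 = 444.49 V.
I_load = 444.49/153 = 2.9052 A, so P_out = 444.49 × 2.9052 = 1291.3 W.
All ideal ⇒ P_in = P_out, so I_supply = 1291.3/220 = 5.87 A.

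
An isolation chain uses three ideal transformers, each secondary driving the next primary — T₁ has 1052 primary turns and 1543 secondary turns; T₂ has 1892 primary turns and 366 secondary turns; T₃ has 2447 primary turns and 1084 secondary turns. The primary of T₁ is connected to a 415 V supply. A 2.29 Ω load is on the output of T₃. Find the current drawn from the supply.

After T₁: V = 415.00 × 1543/1052 = 608.69 V.
After T₂: V = 608.69 × 366/1892 = 117.75 V.
After T₃: V = 117.75 × 1084/2447 = 52.162 V.
I_load = 52.162/2.29 = 22.778 A, so P_out = 52.162 × 22.778 = 1188.2 W.
All ideal ⇒ P_in = P_out, so I_supply = 1188.2/415 = 2.86 A.

I_supply ≈ 2.86 A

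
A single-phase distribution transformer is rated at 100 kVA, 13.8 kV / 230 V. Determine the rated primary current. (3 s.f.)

I_p ≈ 7.25 A

I_p = S/V_p = 100000/13800 = 7.25 A.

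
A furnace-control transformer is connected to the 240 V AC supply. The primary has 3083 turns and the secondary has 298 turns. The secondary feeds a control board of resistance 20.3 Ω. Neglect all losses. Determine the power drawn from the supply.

P ≈ 26.5 W

V_s = V_p × N_s/N_p = 240 × 298/3083 = 23.198 V.
I_s = V_s/R = 23.198/20.3 = 1.1428 A.
I_p = I_s × N_s/N_p = 1.1428 × 298/3083 = 0.11046 A.
P = V_p I_p = 240 × 0.11046 = 26.5 W.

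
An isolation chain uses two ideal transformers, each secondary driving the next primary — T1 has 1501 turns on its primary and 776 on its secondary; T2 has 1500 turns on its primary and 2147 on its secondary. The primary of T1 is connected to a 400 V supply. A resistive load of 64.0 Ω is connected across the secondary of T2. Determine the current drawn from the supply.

I_supply ≈ 3.42 A

Secondary of T1: V = 400.00 × 776/1501 = 206.80 V.
Secondary of T2: V = 206.80 × 2147/1500 = 295.99 V.
I_load = 295.99/64.0 = 4.6249 A, so P_out = 295.99 × 4.6249 = 1368.9 W.
All ideal ⇒ P_in = P_out, so I_supply = 1368.9/400 = 3.42 A.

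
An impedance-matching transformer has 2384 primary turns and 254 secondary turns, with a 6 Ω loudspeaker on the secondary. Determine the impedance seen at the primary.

Z_p = (N_p/N_s)² × Z_s = (2384/254)² × 6 = 529 Ω.

Z_p ≈ 529 Ω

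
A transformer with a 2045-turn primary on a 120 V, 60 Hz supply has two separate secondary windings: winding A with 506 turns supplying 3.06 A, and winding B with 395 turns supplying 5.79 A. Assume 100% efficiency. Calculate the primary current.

V_A = 120 × 506/2045 = 29.692 V; V_B = 120 × 395/2045 = 23.178 V.
P_out = V_A I_A + V_B I_B = 29.692×3.06 + 23.178×5.79 = 90.857 + 134.20 = 225.06 W.
Ideal ⇒ P_in = P_out, so I_p = P_out/V_p = 225.06/120 = 1.88 A.

I_p ≈ 1.88 A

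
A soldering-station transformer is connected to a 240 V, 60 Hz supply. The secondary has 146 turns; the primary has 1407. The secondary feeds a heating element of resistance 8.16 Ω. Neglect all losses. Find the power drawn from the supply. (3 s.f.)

P ≈ 76.0 W

V_s = V_p × N_s/N_p = 240 × 146/1407 = 24.904 V.
I_s = V_s/R = 24.904/8.16 = 3.0520 A.
I_p = I_s × N_s/N_p = 3.0520 × 146/1407 = 0.31669 A.
P = V_p I_p = 240 × 0.31669 = 76.0 W.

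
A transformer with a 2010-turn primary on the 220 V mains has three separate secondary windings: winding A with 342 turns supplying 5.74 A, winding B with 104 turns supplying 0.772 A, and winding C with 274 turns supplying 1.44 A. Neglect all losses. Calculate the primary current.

I_p ≈ 1.21 A

V_A = 220 × 342/2010 = 37.433 V; V_B = 220 × 104/2010 = 11.383 V; V_C = 220 × 274/2010 = 29.990 V.
P_out = V_A I_A + V_B I_B + V_C I_C = 37.433×5.74 + 11.383×0.772 + 29.990×1.44 = 214.86 + 8.7877 + 43.186 = 266.84 W.
Ideal ⇒ P_in = P_out, so I_p = P_out/V_p = 266.84/220 = 1.21 A.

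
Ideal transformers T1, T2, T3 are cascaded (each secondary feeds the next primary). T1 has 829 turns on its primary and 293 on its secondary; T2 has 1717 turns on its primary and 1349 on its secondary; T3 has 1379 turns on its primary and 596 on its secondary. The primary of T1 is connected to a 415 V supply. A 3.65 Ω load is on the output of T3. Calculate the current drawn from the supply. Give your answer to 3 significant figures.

I_supply ≈ 1.64 A

After T1: V = 415.00 × 293/829 = 146.68 V.
After T2: V = 146.68 × 1349/1717 = 115.24 V.
After T3: V = 115.24 × 596/1379 = 49.806 V.
I_load = 49.806/3.65 = 13.646 A, so P_out = 49.806 × 13.646 = 679.64 W.
All ideal ⇒ P_in = P_out, so I_supply = 679.64/415 = 1.64 A.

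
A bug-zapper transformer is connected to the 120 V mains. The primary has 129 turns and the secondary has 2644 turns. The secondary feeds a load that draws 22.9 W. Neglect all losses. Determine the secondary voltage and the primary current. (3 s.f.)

V_s = V_p × N_s/N_p = 120 × 2644/129 = 2459.5 V.
I_s = P/V_s = 22.9/2459.5 = 0.0093107 A.
I_p = I_s × N_s/N_p = 0.0093107 × 2644/129 = 0.191 A.

V_s ≈ 2460 V, I_p ≈ 0.191 A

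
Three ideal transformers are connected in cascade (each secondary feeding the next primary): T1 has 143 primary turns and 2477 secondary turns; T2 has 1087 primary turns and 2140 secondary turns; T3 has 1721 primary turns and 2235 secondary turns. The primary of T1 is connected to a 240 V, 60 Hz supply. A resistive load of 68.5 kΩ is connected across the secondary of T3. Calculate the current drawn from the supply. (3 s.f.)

Secondary of T1: V = 240.00 × 2477/143 = 4157.2 V.
Secondary of T2: V = 4157.2 × 2140/1087 = 8184.4 V.
Secondary of T3: V = 8184.4 × 2235/1721 = 10629 V.
I_load = 10629/68500 = 0.15516 A, so P_out = 10629 × 0.15516 = 1649.2 W.
All ideal ⇒ P_in = P_out, so I_supply = 1649.2/240 = 6.87 A.

I_supply ≈ 6.87 A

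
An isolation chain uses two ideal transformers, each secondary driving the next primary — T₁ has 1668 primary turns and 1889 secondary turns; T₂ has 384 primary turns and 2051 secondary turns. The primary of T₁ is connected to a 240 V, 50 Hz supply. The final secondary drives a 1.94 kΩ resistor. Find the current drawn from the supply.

I_supply ≈ 4.53 A

After T₁: V = 240.00 × 1889/1668 = 271.80 V.
After T₂: V = 271.80 × 2051/384 = 1451.7 V.
I_load = 1451.7/1940 = 0.74831 A, so P_out = 1451.7 × 0.74831 = 1086.3 W.
All ideal ⇒ P_in = P_out, so I_supply = 1086.3/240 = 4.53 A.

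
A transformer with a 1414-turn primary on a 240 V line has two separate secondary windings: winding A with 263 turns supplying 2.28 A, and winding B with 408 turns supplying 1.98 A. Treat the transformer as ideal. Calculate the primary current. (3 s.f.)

V_A = 240 × 263/1414 = 44.639 V; V_B = 240 × 408/1414 = 69.250 V.
P_out = V_A I_A + V_B I_B = 44.639×2.28 + 69.250×1.98 = 101.78 + 137.12 = 238.89 W.
Ideal ⇒ P_in = P_out, so I_p = P_out/V_p = 238.89/240 = 0.995 A.

I_p ≈ 0.995 A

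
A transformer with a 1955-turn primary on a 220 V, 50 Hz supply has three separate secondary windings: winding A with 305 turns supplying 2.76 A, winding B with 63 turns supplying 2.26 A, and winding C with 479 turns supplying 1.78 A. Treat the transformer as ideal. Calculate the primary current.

I_p ≈ 0.940 A

V_A = 220 × 305/1955 = 34.322 V; V_B = 220 × 63/1955 = 7.0895 V; V_C = 220 × 479/1955 = 53.903 V.
P_out = V_A I_A + V_B I_B + V_C I_C = 34.322×2.76 + 7.0895×2.26 + 53.903×1.78 = 94.729 + 16.022 + 95.947 = 206.70 W.
Ideal ⇒ P_in = P_out, so I_p = P_out/V_p = 206.70/220 = 0.940 A.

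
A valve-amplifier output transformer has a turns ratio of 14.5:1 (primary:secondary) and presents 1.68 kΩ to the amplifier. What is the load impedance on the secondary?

Z_s = Z_p/(N_p/N_s)² = 1680/14.5² = 7.99 Ω.

Z_s ≈ 7.99 Ω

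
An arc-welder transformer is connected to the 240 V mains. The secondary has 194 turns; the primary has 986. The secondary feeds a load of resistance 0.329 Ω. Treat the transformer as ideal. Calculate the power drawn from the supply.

P ≈ 6780 W

V_s = V_p × N_s/N_p = 240 × 194/986 = 47.221 V.
I_s = V_s/R = 47.221/0.329 = 143.53 A.
I_p = I_s × N_s/N_p = 143.53 × 194/986 = 28.240 A.
P = V_p I_p = 240 × 28.240 = 6780 W.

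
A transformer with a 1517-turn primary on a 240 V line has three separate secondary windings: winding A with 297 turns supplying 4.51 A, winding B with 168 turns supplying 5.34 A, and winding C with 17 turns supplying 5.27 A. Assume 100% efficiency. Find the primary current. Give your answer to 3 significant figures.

I_p ≈ 1.53 A

V_A = 240 × 297/1517 = 46.987 V; V_B = 240 × 168/1517 = 26.579 V; V_C = 240 × 17/1517 = 2.6895 V.
P_out = V_A I_A + V_B I_B + V_C I_C = 46.987×4.51 + 26.579×5.34 + 2.6895×5.27 = 211.91 + 141.93 + 14.174 = 368.02 W.
Ideal ⇒ P_in = P_out, so I_p = P_out/V_p = 368.02/240 = 1.53 A.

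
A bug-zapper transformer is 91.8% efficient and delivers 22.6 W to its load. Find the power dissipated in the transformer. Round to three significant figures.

P_in = P_out/η = 22.6/0.918 = 24.6187 W.
P_loss = P_in − P_out = 24.6187 − 22.6 = 2.02 W.

P_loss ≈ 2.02 W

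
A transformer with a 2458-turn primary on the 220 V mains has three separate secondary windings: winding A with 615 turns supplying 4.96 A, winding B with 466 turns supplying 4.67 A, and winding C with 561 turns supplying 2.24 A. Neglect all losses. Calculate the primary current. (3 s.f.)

I_p ≈ 2.64 A

V_A = 220 × 615/2458 = 55.045 V; V_B = 220 × 466/2458 = 41.709 V; V_C = 220 × 561/2458 = 50.212 V.
P_out = V_A I_A + V_B I_B + V_C I_C = 55.045×4.96 + 41.709×4.67 + 50.212×2.24 = 273.02 + 194.78 + 112.47 = 580.28 W.
Ideal ⇒ P_in = P_out, so I_p = P_out/V_p = 580.28/220 = 2.64 A.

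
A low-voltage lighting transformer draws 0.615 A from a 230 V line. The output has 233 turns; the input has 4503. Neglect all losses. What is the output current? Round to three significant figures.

I_out/I_in = N_in/N_out, so I_out = 0.615 × 4503/233 = 11.9 A.

I_out ≈ 11.9 A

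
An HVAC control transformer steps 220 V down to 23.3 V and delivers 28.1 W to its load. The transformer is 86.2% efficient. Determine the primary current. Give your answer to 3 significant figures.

P_in = P_out/η = 28.1/0.862 = 32.599 W.
I_p = P_in/V_p = 32.599/220 = 0.148 A.

I_p ≈ 0.148 A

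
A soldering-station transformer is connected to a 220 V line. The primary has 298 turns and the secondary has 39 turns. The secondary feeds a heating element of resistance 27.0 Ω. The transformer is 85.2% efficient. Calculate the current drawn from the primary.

V_s = 220 × 39/298 = 28.792 V.
I_s = V_s/R = 28.792/27.0 = 1.0664 A.
P_out = V_s I_s = 28.792 × 1.0664 = 30.703 W.
P_in = P_out/η = 30.703/0.852 = 36.036 W.
I_p = P_in/V_p = 36.036/220 = 0.164 A.

I_p ≈ 0.164 A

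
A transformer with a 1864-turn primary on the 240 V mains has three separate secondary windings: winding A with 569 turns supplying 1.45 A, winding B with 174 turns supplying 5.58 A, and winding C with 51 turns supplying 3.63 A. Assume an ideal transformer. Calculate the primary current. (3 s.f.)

I_p ≈ 1.06 A

V_A = 240 × 569/1864 = 73.262 V; V_B = 240 × 174/1864 = 22.403 V; V_C = 240 × 51/1864 = 6.5665 V.
P_out = V_A I_A + V_B I_B + V_C I_C = 73.262×1.45 + 22.403×5.58 + 6.5665×3.63 = 106.23 + 125.01 + 23.836 = 255.08 W.
Ideal ⇒ P_in = P_out, so I_p = P_out/V_p = 255.08/240 = 1.06 A.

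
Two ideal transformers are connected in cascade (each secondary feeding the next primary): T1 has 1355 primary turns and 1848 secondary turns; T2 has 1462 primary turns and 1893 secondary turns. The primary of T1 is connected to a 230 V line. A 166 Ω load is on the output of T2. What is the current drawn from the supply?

I_supply ≈ 4.32 A

After T1: V = 230.00 × 1848/1355 = 313.68 V.
After T2: V = 313.68 × 1893/1462 = 406.16 V.
I_load = 406.16/166 = 2.4467 A, so P_out = 406.16 × 2.4467 = 993.76 W.
All ideal ⇒ P_in = P_out, so I_supply = 993.76/230 = 4.32 A.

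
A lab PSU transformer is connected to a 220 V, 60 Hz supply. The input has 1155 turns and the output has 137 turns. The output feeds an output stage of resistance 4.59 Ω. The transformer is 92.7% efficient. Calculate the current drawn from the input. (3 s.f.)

V_out = 220 × 137/1155 = 26.095 V.
I_out = V_out/R = 26.095/4.59 = 5.6852 A.
P_out = V_out I_out = 26.095 × 5.6852 = 148.36 W.
P_in = P_out/η = 148.36/0.927 = 160.04 W.
I_in = P_in/V_in = 160.04/220 = 0.727 A.

I_in ≈ 0.727 A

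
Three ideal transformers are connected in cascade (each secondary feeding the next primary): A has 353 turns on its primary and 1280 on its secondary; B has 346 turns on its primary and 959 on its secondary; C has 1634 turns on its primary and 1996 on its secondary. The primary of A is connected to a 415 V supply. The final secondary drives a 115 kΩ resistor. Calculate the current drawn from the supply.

I_supply ≈ 0.544 A

After A: V = 415.00 × 1280/353 = 1504.8 V.
After B: V = 1504.8 × 959/346 = 4170.9 V.
After C: V = 4170.9 × 1996/1634 = 5094.9 V.
I_load = 5094.9/115000 = 0.044303 A, so P_out = 5094.9 × 0.044303 = 225.72 W.
All ideal ⇒ P_in = P_out, so I_supply = 225.72/415 = 0.544 A.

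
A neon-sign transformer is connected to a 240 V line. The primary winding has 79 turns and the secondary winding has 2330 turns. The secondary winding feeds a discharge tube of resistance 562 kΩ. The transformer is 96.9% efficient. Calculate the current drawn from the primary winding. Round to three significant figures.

V_s = 240 × 2330/79 = 7078.5 V.
I_s = V_s/R = 7078.5/562000 = 0.012595 A.
P_out = V_s I_s = 7078.5 × 0.012595 = 89.155 W.
P_in = P_out/η = 89.155/0.969 = 92.007 W.
I_p = P_in/V_p = 92.007/240 = 0.383 A.

I_p ≈ 0.383 A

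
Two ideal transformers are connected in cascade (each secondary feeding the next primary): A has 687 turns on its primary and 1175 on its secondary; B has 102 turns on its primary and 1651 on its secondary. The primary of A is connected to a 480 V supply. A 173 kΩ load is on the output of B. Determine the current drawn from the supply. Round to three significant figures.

After A: V = 480.00 × 1175/687 = 820.96 V.
After B: V = 820.96 × 1651/102 = 13288 V.
I_load = 13288/173000 = 0.076811 A, so P_out = 13288 × 0.076811 = 1020.7 W.
All ideal ⇒ P_in = P_out, so I_supply = 1020.7/480 = 2.13 A.

I_supply ≈ 2.13 A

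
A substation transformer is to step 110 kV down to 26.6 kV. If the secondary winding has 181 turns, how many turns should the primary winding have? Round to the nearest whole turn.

N_p = 748 turns

N_p/N_s = V_p/V_s, so N_p = 181 × 110000/26600 = 748.5 ≈ 748 turns.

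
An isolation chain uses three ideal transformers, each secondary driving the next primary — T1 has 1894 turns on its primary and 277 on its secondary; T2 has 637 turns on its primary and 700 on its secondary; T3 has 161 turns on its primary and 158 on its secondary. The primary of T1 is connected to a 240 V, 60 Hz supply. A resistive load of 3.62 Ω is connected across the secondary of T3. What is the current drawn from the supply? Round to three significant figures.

After T1: V = 240.00 × 277/1894 = 35.100 V.
After T2: V = 35.100 × 700/637 = 38.572 V.
After T3: V = 38.572 × 158/161 = 37.853 V.
I_load = 37.853/3.62 = 10.457 A, so P_out = 37.853 × 10.457 = 395.82 W.
All ideal ⇒ P_in = P_out, so I_supply = 395.82/240 = 1.65 A.

I_supply ≈ 1.65 A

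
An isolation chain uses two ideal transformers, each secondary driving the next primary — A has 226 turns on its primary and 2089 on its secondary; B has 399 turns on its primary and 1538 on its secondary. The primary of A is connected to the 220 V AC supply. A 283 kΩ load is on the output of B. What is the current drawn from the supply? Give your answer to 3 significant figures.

I_supply ≈ 0.987 A

Secondary of A: V = 220.00 × 2089/226 = 2033.5 V.
Secondary of B: V = 2033.5 × 1538/399 = 7838.6 V.
I_load = 7838.6/283000 = 0.027698 A, so P_out = 7838.6 × 0.027698 = 217.11 W.
All ideal ⇒ P_in = P_out, so I_supply = 217.11/220 = 0.987 A.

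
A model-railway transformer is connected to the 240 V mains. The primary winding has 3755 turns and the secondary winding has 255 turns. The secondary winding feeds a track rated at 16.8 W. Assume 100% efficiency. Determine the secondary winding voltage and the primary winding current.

V_s = V_p × N_s/N_p = 240 × 255/3755 = 16.298 V.
I_s = P/V_s = 16.8/16.298 = 1.0308 A.
I_p = I_s × N_s/N_p = 1.0308 × 255/3755 = 0.0700 A.

V_s ≈ 16.3 V, I_p ≈ 0.0700 A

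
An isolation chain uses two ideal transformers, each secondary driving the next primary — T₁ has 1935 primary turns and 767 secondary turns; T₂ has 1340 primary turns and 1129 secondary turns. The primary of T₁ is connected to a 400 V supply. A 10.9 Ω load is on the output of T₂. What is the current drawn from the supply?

I_supply ≈ 4.09 A

Secondary of T₁: V = 400.00 × 767/1935 = 158.55 V.
Secondary of T₂: V = 158.55 × 1129/1340 = 133.59 V.
I_load = 133.59/10.9 = 12.256 A, so P_out = 133.59 × 12.256 = 1637.2 W.
All ideal ⇒ P_in = P_out, so I_supply = 1637.2/400 = 4.09 A.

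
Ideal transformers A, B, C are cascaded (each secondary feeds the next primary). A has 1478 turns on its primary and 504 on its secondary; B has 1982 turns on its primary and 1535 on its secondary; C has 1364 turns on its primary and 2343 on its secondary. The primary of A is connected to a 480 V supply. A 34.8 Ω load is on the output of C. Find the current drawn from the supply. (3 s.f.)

Secondary of A: V = 480.00 × 504/1478 = 163.68 V.
Secondary of B: V = 163.68 × 1535/1982 = 126.77 V.
Secondary of C: V = 126.77 × 2343/1364 = 217.75 V.
I_load = 217.75/34.8 = 6.2572 A, so P_out = 217.75 × 6.2572 = 1362.5 W.
All ideal ⇒ P_in = P_out, so I_supply = 1362.5/480 = 2.84 A.

I_supply ≈ 2.84 A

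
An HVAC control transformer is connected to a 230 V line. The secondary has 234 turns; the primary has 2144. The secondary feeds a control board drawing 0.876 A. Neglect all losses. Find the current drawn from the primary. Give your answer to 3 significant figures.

I_p ≈ 0.0956 A

For an ideal transformer I_p N_p = I_s N_s, so I_p = 0.876 × 234/2144 = 0.0956 A.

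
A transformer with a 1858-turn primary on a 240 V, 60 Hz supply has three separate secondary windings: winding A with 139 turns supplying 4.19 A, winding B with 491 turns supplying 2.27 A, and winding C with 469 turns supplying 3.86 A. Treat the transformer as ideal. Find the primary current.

V_A = 240 × 139/1858 = 17.955 V; V_B = 240 × 491/1858 = 63.423 V; V_C = 240 × 469/1858 = 60.581 V.
P_out = V_A I_A + V_B I_B + V_C I_C = 17.955×4.19 + 63.423×2.27 + 60.581×3.86 = 75.231 + 143.97 + 233.84 = 453.04 W.
Ideal ⇒ P_in = P_out, so I_p = P_out/V_p = 453.04/240 = 1.89 A.

I_p ≈ 1.89 A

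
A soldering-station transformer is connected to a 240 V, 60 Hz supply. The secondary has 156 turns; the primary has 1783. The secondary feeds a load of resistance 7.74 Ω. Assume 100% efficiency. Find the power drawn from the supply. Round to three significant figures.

V_s = V_p × N_s/N_p = 240 × 156/1783 = 20.998 V.
I_s = V_s/R = 20.998/7.74 = 2.7130 A.
I_p = I_s × N_s/N_p = 2.7130 × 156/1783 = 0.23737 A.
P = V_p I_p = 240 × 0.23737 = 57.0 W.

P ≈ 57.0 W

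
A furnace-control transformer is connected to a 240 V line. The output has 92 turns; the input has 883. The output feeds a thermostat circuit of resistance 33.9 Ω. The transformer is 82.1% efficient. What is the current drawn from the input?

V_out = 240 × 92/883 = 25.006 V.
I_out = V_out/R = 25.006/33.9 = 0.73763 A.
P_out = V_out I_out = 25.006 × 0.73763 = 18.445 W.
P_in = P_out/η = 18.445/0.821 = 22.466 W.
I_in = P_in/V_in = 22.466/240 = 0.0936 A.

I_in ≈ 0.0936 A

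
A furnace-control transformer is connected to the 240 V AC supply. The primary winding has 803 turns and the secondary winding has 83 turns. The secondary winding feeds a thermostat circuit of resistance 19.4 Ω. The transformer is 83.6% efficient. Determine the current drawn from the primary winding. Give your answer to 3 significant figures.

I_p ≈ 0.158 A

V_s = 240 × 83/803 = 24.807 V.
I_s = V_s/R = 24.807/19.4 = 1.2787 A.
P_out = V_s I_s = 24.807 × 1.2787 = 31.721 W.
P_in = P_out/η = 31.721/0.836 = 37.944 W.
I_p = P_in/V_p = 37.944/240 = 0.158 A.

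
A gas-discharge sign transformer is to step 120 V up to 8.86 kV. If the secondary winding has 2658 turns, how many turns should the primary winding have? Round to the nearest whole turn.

N_p/N_s = V_p/V_s, so N_p = 2658 × 120/8860 = 36.0 ≈ 36 turns.

N_p = 36 turns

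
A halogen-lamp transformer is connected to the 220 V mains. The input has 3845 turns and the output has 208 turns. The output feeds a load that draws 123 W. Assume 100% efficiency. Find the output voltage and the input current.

V_out = V_in × N_out/N_in = 220 × 208/3845 = 11.901 V.
I_out = P/V_out = 123/11.901 = 10.335 A.
I_in = I_out × N_out/N_in = 10.335 × 208/3845 = 0.559 A.

V_out ≈ 11.9 V, I_in ≈ 0.559 A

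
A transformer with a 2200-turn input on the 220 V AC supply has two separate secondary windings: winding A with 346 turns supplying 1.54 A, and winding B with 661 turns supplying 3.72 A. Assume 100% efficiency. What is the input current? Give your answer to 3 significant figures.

I_in ≈ 1.36 A

V_A = 220 × 346/2200 = 34.600 V; V_B = 220 × 661/2200 = 66.100 V.
P_out = V_A I_A + V_B I_B = 34.600×1.54 + 66.100×3.72 = 53.284 + 245.89 = 299.18 W.
Ideal ⇒ P_in = P_out, so I_in = P_out/V_in = 299.18/220 = 1.36 A.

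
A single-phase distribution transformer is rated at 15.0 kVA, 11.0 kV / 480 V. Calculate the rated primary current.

I_p = S/V_p = 15000/11000 = 1.36 A.

I_p ≈ 1.36 A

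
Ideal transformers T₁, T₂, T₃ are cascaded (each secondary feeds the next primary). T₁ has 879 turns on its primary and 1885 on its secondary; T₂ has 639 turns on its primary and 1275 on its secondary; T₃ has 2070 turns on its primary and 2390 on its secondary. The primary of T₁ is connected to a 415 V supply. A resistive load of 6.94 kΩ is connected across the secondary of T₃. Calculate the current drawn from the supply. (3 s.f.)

Secondary of T₁: V = 415.00 × 1885/879 = 889.96 V.
Secondary of T₂: V = 889.96 × 1275/639 = 1775.7 V.
Secondary of T₃: V = 1775.7 × 2390/2070 = 2050.3 V.
I_load = 2050.3/6940 = 0.29543 A, so P_out = 2050.3 × 0.29543 = 605.70 W.
All ideal ⇒ P_in = P_out, so I_supply = 605.70/415 = 1.46 A.

I_supply ≈ 1.46 A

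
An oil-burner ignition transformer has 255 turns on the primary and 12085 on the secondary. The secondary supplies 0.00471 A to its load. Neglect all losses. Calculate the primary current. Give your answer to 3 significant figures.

I_p ≈ 0.223 A

For an ideal transformer I_p/I_s = N_s/N_p, so I_p = 0.00471 × 12085/255 = 0.223 A.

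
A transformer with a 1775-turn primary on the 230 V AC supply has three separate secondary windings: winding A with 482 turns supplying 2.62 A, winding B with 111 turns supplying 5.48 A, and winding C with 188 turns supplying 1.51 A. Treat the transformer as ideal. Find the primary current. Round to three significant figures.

I_p ≈ 1.21 A

V_A = 230 × 482/1775 = 62.456 V; V_B = 230 × 111/1775 = 14.383 V; V_C = 230 × 188/1775 = 24.361 V.
P_out = V_A I_A + V_B I_B + V_C I_C = 62.456×2.62 + 14.383×5.48 + 24.361×1.51 = 163.64 + 78.819 + 36.784 = 279.24 W.
Ideal ⇒ P_in = P_out, so I_p = P_out/V_p = 279.24/230 = 1.21 A.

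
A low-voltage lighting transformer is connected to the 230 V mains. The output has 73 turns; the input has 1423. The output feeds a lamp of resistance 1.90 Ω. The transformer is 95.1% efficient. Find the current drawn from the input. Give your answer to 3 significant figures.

V_out = 230 × 73/1423 = 11.799 V.
I_out = V_out/R = 11.799/1.90 = 6.2100 A.
P_out = V_out I_out = 11.799 × 6.2100 = 73.272 W.
P_in = P_out/η = 73.272/0.951 = 77.047 W.
I_in = P_in/V_in = 77.047/230 = 0.335 A.

I_in ≈ 0.335 A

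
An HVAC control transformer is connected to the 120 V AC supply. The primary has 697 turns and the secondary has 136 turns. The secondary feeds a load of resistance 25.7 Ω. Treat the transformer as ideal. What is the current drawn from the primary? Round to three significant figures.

I_p ≈ 0.178 A

V_s = V_p × N_s/N_p = 120 × 136/697 = 23.415 V.
I_s = V_s/R = 23.415/25.7 = 0.91108 A.
For an ideal transformer I_p N_p = I_s N_s, so I_p = 0.91108 × 136/697 = 0.178 A.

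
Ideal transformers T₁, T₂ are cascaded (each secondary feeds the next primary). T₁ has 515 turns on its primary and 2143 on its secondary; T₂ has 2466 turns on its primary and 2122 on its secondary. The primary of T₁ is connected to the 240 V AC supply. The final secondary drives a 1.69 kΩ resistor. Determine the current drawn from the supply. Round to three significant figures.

After T₁: V = 240.00 × 2143/515 = 998.68 V.
After T₂: V = 998.68 × 2122/2466 = 859.37 V.
I_load = 859.37/1690 = 0.50850 A, so P_out = 859.37 × 0.50850 = 436.99 W.
All ideal ⇒ P_in = P_out, so I_supply = 436.99/240 = 1.82 A.

I_supply ≈ 1.82 A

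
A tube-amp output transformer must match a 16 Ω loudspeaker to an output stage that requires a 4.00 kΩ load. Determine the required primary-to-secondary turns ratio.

N_p/N_s ≈ 15.8

Z_p/Z_s = (N_p/N_s)², so N_p/N_s = √(4000/16) = √250 = 15.8.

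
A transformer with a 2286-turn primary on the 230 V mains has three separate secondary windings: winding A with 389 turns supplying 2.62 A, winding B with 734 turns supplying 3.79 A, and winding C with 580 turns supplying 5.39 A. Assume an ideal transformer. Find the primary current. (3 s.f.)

V_A = 230 × 389/2286 = 39.138 V; V_B = 230 × 734/2286 = 73.850 V; V_C = 230 × 580/2286 = 58.355 V.
P_out = V_A I_A + V_B I_B + V_C I_C = 39.138×2.62 + 73.850×3.79 + 58.355×5.39 = 102.54 + 279.89 + 314.53 = 696.97 W.
Ideal ⇒ P_in = P_out, so I_p = P_out/V_p = 696.97/230 = 3.03 A.

I_p ≈ 3.03 A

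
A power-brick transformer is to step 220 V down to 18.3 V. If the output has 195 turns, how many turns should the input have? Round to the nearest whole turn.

N_in/N_out = V_in/V_out, so N_in = 195 × 220/18.3 = 2344.3 ≈ 2344 turns.

N_in = 2344 turns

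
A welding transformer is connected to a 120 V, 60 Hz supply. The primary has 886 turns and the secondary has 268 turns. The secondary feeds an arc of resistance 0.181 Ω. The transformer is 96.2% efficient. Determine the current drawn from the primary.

V_s = 120 × 268/886 = 36.298 V.
I_s = V_s/R = 36.298/0.181 = 200.54 A.
P_out = V_s I_s = 36.298 × 200.54 = 7279.2 W.
P_in = P_out/η = 7279.2/0.962 = 7566.8 W.
I_p = P_in/V_p = 7566.8/120 = 63.1 A.

I_p ≈ 63.1 A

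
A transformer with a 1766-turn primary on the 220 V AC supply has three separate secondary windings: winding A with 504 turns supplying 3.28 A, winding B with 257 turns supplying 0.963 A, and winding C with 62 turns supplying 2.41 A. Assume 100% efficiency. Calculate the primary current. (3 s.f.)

I_p ≈ 1.16 A

V_A = 220 × 504/1766 = 62.786 V; V_B = 220 × 257/1766 = 32.016 V; V_C = 220 × 62/1766 = 7.7237 V.
P_out = V_A I_A + V_B I_B + V_C I_C = 62.786×3.28 + 32.016×0.963 + 7.7237×2.41 = 205.94 + 30.831 + 18.614 = 255.38 W.
Ideal ⇒ P_in = P_out, so I_p = P_out/V_p = 255.38/220 = 1.16 A.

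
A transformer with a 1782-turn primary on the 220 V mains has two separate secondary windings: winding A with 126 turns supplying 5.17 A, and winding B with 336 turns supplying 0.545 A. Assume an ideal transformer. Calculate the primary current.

I_p ≈ 0.468 A

V_A = 220 × 126/1782 = 15.556 V; V_B = 220 × 336/1782 = 41.481 V.
P_out = V_A I_A + V_B I_B = 15.556×5.17 + 41.481×0.545 = 80.422 + 22.607 = 103.03 W.
Ideal ⇒ P_in = P_out, so I_p = P_out/V_p = 103.03/220 = 0.468 A.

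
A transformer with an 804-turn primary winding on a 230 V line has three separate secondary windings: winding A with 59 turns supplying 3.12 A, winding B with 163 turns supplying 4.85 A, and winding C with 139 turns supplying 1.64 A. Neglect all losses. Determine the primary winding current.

V_A = 230 × 59/804 = 16.878 V; V_B = 230 × 163/804 = 46.629 V; V_C = 230 × 139/804 = 39.764 V.
P_out = V_A I_A + V_B I_B + V_C I_C = 16.878×3.12 + 46.629×4.85 + 39.764×1.64 = 52.660 + 226.15 + 65.212 = 344.02 W.
Ideal ⇒ P_in = P_out, so I_p = P_out/V_p = 344.02/230 = 1.50 A.

I_p ≈ 1.50 A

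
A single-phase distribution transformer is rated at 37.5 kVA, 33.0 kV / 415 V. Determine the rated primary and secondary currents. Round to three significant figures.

I_p ≈ 1.14 A, I_s ≈ 90.4 A

I_p = S/V_p = 37500/33000 = 1.14 A.
I_s = S/V_s = 37500/415 = 90.4 A.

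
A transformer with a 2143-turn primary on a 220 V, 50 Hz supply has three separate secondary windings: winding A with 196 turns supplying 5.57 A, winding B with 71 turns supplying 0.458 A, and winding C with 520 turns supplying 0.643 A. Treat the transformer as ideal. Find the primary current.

I_p ≈ 0.681 A

V_A = 220 × 196/2143 = 20.121 V; V_B = 220 × 71/2143 = 7.2888 V; V_C = 220 × 520/2143 = 53.383 V.
P_out = V_A I_A + V_B I_B + V_C I_C = 20.121×5.57 + 7.2888×0.458 + 53.383×0.643 = 112.08 + 3.3383 + 34.325 = 149.74 W.
Ideal ⇒ P_in = P_out, so I_p = P_out/V_p = 149.74/220 = 0.681 A.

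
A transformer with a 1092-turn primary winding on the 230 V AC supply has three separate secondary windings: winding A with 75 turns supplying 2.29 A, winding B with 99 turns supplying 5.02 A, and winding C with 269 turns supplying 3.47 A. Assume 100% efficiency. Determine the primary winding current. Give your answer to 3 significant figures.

I_p ≈ 1.47 A

V_A = 230 × 75/1092 = 15.797 V; V_B = 230 × 99/1092 = 20.852 V; V_C = 230 × 269/1092 = 56.658 V.
P_out = V_A I_A + V_B I_B + V_C I_C = 15.797×2.29 + 20.852×5.02 + 56.658×3.47 = 36.174 + 104.68 + 196.60 = 337.45 W.
Ideal ⇒ P_in = P_out, so I_p = P_out/V_p = 337.45/230 = 1.47 A.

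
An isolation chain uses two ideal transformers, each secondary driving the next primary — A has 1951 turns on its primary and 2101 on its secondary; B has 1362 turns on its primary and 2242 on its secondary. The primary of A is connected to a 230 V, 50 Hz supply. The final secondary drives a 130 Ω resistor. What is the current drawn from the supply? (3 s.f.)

I_supply ≈ 5.56 A

After A: V = 230.00 × 2101/1951 = 247.68 V.
After B: V = 247.68 × 2242/1362 = 407.71 V.
I_load = 407.71/130 = 3.1363 A, so P_out = 407.71 × 3.1363 = 1278.7 W.
All ideal ⇒ P_in = P_out, so I_supply = 1278.7/230 = 5.56 A.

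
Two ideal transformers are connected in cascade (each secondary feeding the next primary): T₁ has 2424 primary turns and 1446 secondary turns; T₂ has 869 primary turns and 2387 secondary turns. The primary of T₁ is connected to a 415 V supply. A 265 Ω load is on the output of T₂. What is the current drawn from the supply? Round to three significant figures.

Secondary of T₁: V = 415.00 × 1446/2424 = 247.56 V.
Secondary of T₂: V = 247.56 × 2387/869 = 680.01 V.
I_load = 680.01/265 = 2.5661 A, so P_out = 680.01 × 2.5661 = 1745.0 W.
All ideal ⇒ P_in = P_out, so I_supply = 1745.0/415 = 4.20 A.

I_supply ≈ 4.20 A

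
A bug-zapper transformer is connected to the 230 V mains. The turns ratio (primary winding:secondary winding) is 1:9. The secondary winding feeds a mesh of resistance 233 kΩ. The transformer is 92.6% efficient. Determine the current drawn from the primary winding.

I_p ≈ 0.0863 A

V_s = 230 × 9/1 = 2070.0 V.
I_s = V_s/R = 2070.0/233000 = 0.0088841 A.
P_out = V_s I_s = 2070.0 × 0.0088841 = 18.390 W.
P_in = P_out/η = 18.390/0.926 = 19.860 W.
I_p = P_in/V_p = 19.860/230 = 0.0863 A.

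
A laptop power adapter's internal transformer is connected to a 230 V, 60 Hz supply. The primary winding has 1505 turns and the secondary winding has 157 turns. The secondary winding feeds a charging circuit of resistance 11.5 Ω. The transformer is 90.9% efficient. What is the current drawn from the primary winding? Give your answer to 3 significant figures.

I_p ≈ 0.239 A

V_s = 230 × 157/1505 = 23.993 V.
I_s = V_s/R = 23.993/11.5 = 2.0864 A.
P_out = V_s I_s = 23.993 × 2.0864 = 50.059 W.
P_in = P_out/η = 50.059/0.909 = 55.071 W.
I_p = P_in/V_p = 55.071/230 = 0.239 A.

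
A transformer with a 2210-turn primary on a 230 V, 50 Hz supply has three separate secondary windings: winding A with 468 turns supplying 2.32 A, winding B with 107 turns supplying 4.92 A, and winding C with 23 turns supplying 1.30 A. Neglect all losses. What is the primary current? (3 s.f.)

I_p ≈ 0.743 A

V_A = 230 × 468/2210 = 48.706 V; V_B = 230 × 107/2210 = 11.136 V; V_C = 230 × 23/2210 = 2.3937 V.
P_out = V_A I_A + V_B I_B + V_C I_C = 48.706×2.32 + 11.136×4.92 + 2.3937×1.30 = 113.00 + 54.788 + 3.1118 = 170.90 W.
Ideal ⇒ P_in = P_out, so I_p = P_out/V_p = 170.90/230 = 0.743 A.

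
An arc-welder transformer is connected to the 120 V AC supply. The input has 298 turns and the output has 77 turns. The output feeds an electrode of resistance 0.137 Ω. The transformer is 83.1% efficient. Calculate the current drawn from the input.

I_in ≈ 70.4 A

V_out = 120 × 77/298 = 31.007 V.
I_out = V_out/R = 31.007/0.137 = 226.33 A.
P_out = V_out I_out = 31.007 × 226.33 = 7017.6 W.
P_in = P_out/η = 7017.6/0.831 = 8444.8 W.
I_in = P_in/V_in = 8444.8/120 = 70.4 A.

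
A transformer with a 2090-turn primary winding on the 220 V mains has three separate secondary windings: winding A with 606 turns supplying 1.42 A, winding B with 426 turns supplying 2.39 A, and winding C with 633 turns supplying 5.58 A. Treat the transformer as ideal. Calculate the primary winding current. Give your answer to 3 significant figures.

V_A = 220 × 606/2090 = 63.789 V; V_B = 220 × 426/2090 = 44.842 V; V_C = 220 × 633/2090 = 66.632 V.
P_out = V_A I_A + V_B I_B + V_C I_C = 63.789×1.42 + 44.842×2.39 + 66.632×5.58 = 90.581 + 107.17 + 371.80 = 569.56 W.
Ideal ⇒ P_in = P_out, so I_p = P_out/V_p = 569.56/220 = 2.59 A.

I_p ≈ 2.59 A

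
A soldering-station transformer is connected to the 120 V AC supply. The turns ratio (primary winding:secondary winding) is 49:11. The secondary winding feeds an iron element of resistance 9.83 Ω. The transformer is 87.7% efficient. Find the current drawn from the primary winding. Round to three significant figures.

I_p ≈ 0.701 A

V_s = 120 × 11/49 = 26.939 V.
I_s = V_s/R = 26.939/9.83 = 2.7405 A.
P_out = V_s I_s = 26.939 × 2.7405 = 73.825 W.
P_in = P_out/η = 73.825/0.877 = 84.179 W.
I_p = P_in/V_p = 84.179/120 = 0.701 A.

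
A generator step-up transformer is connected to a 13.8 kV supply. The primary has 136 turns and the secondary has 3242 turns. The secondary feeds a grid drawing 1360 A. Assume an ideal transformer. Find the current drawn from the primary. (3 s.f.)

I_p ≈ 32400 A

For an ideal transformer I_p N_p = I_s N_s, so I_p = 1360 × 3242/136 = 32400 A.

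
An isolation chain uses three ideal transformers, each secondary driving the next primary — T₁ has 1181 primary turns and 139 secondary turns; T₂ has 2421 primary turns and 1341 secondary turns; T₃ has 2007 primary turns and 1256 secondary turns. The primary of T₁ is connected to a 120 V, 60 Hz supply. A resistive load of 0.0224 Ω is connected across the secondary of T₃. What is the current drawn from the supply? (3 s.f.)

I_supply ≈ 8.92 A

After T₁: V = 120.00 × 139/1181 = 14.124 V.
After T₂: V = 14.124 × 1341/2421 = 7.8231 V.
After T₃: V = 7.8231 × 1256/2007 = 4.8958 V.
I_load = 4.8958/0.0224 = 218.56 A, so P_out = 4.8958 × 218.56 = 1070.0 W.
All ideal ⇒ P_in = P_out, so I_supply = 1070.0/120 = 8.92 A.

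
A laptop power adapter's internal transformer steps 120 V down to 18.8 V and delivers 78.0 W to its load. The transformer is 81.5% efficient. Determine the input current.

P_in = P_out/η = 78.0/0.815 = 95.706 W.
I_in = P_in/V_in = 95.706/120 = 0.798 A.

I_in ≈ 0.798 A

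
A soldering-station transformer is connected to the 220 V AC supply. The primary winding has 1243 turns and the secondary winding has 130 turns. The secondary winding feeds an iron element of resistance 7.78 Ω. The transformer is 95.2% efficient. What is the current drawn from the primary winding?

I_p ≈ 0.325 A

V_s = 220 × 130/1243 = 23.009 V.
I_s = V_s/R = 23.009/7.78 = 2.9574 A.
P_out = V_s I_s = 23.009 × 2.9574 = 68.047 W.
P_in = P_out/η = 68.047/0.952 = 71.478 W.
I_p = P_in/V_p = 71.478/220 = 0.325 A.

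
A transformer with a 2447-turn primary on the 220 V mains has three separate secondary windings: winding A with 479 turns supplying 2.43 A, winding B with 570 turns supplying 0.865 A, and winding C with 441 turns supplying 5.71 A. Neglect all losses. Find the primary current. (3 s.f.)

I_p ≈ 1.71 A

V_A = 220 × 479/2447 = 43.065 V; V_B = 220 × 570/2447 = 51.246 V; V_C = 220 × 441/2447 = 39.649 V.
P_out = V_A I_A + V_B I_B + V_C I_C = 43.065×2.43 + 51.246×0.865 + 39.649×5.71 = 104.65 + 44.328 + 226.39 = 375.37 W.
Ideal ⇒ P_in = P_out, so I_p = P_out/V_p = 375.37/220 = 1.71 A.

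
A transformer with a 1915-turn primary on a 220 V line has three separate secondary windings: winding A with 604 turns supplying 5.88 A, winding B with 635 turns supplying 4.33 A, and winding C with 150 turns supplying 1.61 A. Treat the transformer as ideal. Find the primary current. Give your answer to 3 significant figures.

V_A = 220 × 604/1915 = 69.389 V; V_B = 220 × 635/1915 = 72.950 V; V_C = 220 × 150/1915 = 17.232 V.
P_out = V_A I_A + V_B I_B + V_C I_C = 69.389×5.88 + 72.950×4.33 + 17.232×1.61 = 408.01 + 315.88 + 27.744 = 751.63 W.
Ideal ⇒ P_in = P_out, so I_p = P_out/V_p = 751.63/220 = 3.42 A.

I_p ≈ 3.42 A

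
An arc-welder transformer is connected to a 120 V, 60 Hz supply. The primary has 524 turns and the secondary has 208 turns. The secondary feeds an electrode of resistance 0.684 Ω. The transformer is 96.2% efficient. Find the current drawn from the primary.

V_s = 120 × 208/524 = 47.634 V.
I_s = V_s/R = 47.634/0.684 = 69.640 A.
P_out = V_s I_s = 47.634 × 69.640 = 3317.2 W.
P_in = P_out/η = 3317.2/0.962 = 3448.2 W.
I_p = P_in/V_p = 3448.2/120 = 28.7 A.

I_p ≈ 28.7 A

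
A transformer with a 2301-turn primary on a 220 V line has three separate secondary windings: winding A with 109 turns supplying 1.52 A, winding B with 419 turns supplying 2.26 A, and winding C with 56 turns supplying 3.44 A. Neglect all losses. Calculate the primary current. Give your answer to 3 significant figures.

V_A = 220 × 109/2301 = 10.422 V; V_B = 220 × 419/2301 = 40.061 V; V_C = 220 × 56/2301 = 5.3542 V.
P_out = V_A I_A + V_B I_B + V_C I_C = 10.422×1.52 + 40.061×2.26 + 5.3542×3.44 = 15.841 + 90.538 + 18.418 = 124.80 W.
Ideal ⇒ P_in = P_out, so I_p = P_out/V_p = 124.80/220 = 0.567 A.

I_p ≈ 0.567 A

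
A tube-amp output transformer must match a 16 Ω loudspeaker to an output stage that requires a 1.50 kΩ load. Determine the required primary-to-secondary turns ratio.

N_p/N_s ≈ 9.68

Z_p/Z_s = (N_p/N_s)², so N_p/N_s = √(1500/16) = √93.8 = 9.68.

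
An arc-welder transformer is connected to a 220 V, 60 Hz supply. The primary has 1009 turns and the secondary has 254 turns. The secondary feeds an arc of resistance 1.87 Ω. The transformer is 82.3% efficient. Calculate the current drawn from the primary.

I_p ≈ 9.06 A

V_s = 220 × 254/1009 = 55.382 V.
I_s = V_s/R = 55.382/1.87 = 29.616 A.
P_out = V_s I_s = 55.382 × 29.616 = 1640.2 W.
P_in = P_out/η = 1640.2/0.823 = 1992.9 W.
I_p = P_in/V_p = 1992.9/220 = 9.06 A.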